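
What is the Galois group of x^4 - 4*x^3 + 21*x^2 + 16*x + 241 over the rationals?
C_4 (also written C4)

The polynomial is an irreducible quartic over Q and its discriminant is 4651250000, which is not a perfect square, so the Galois group is not contained in A_4. The resolvent cubic y^3 - 21*y^2 - 1028*y + 16132 has exactly one rational root, so the Galois group is C_4 or D_4. The quartic becomes reducible over Q(sqrt(disc)), so the group is C_4.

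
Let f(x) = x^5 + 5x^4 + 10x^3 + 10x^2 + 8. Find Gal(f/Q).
5T2: D_5

The polynomial f is an irreducible quintic over Q, so G = Gal(f/Q) is a transitive subgroup of S_5: one of C_5 (5T1, order 5), D_5 (5T2, order 10), F_20 (5T3, order 20), A_5 (5T4, order 60) or S_5 (5T5, order 120). The discriminant of f is 64000000 = 8000^2, a perfect square, so G is contained in A_5. The transitive groups of degree 5 contained in A_5 are: C_5 (5T1, order 5), D_5 (5T2, order 10), A_5 (5T4, order 60). By Dedekind's theorem, for a prime p not dividing disc(f) the degrees of the irreducible factors of f mod p form the cycle type of an element of G. Factoring f modulo the 23 such primes p <= 97 (skipping 2, 5, which divide the discriminant), each new pattern first appears at: mod 3: f = (x + 1)(x^2 + 1)(x^2 + x + 2), pattern 2+2+1; mod 7: f = (x^5 + 5x^4 + 3x^3 + 3x^2 + 1), pattern 5. No other pattern occurs in this range, so the set of observed cycle types is {2+2+1, 5}. The candidates containing elements of all these cycle types are D_5 (5T2) of order 10, A_5 (5T4) of order 60; the others are excluded. The observed types are precisely the cycle types that occur in D_5 (5T2) (apart from the identity). Each of the other remaining candidates has further cycle types, and by the Chebotarev density theorem the matching factorization patterns would occur for a proportion of primes equal to their share of the group: A_5 (5T4) additionally contains elements of type 3+1+1 (20 of its 60 elements, about 33% of primes). None of the 23 primes tested shows any such pattern (for each of these groups the chance of that is below 10^-4), which rules them out. Hence G = D_5 (5T2), of order 10.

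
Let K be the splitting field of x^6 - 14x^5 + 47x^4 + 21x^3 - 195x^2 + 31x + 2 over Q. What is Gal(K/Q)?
PSL(2,5)

The polynomial f is an irreducible sextic over Q, so G = Gal(f/Q) is one of the 16 transitive subgroups 6T1, ..., 6T16 of S_6. The discriminant of f is 8413926734596681 = 91727459^2, a perfect square, so G is contained in A_6. The transitive groups of degree 6 contained in A_6 are: A_4 (6T4, order 12), S_4 (6T7, order 24), (C_3 x C_3) : C_4 (6T10, order 36), PSL(2,5) (6T12, order 60), A_6 (6T15, order 360). By Dedekind's theorem, for a prime p not dividing disc(f) the degrees of the irreducible factors of f mod p form the cycle type of an element of G. Factoring f modulo the 21 such primes p <= 79 (skipping 19, which divides the discriminant), each new pattern first appears at: mod 2: f = (x)(x^5 + x^3 + x^2 + x + 1), pattern 5+1; mod 7: f = (x^3 + 3x^2 + 3x + 5)(x^3 + 4x^2 + 4x + 6), pattern 3+3; mod 61: f = (x + 1)(x + 22)(x^2 + 8x + 48)(x^2 + 16x + 29), pattern 2+2+1+1. No other pattern occurs in this range, so the set of observed cycle types is {5+1, 3+3, 2+2+1+1}. The candidates containing elements of all these cycle types are PSL(2,5) (6T12) of order 60, A_6 (6T15) of order 360; the others are excluded. The observed types are precisely the cycle types that occur in PSL(2,5) (6T12) (apart from the identity). Each of the other remaining candidates has further cycle types, and by the Chebotarev density theorem the matching factorization patterns would occur for a proportion of primes equal to their share of the group: A_6 (6T15) additionally contains elements of type 4+2, 3+1+1+1 (130 of its 360 elements, about 36% of primes). None of the 21 primes tested shows any such pattern (for each of these groups the chance of that is below 10^-4), which rules them out. Hence G = PSL(2,5) (6T12), of order 60.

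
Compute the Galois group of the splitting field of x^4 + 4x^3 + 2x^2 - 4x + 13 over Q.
4T2: V_4

The polynomial is an irreducible quartic over Q and its discriminant is 589824 = 768^2, a perfect square, so the Galois group is contained in A_4. The resolvent cubic y^3 - 2*y^2 - 68*y - 120 splits completely over Q, which gives the Klein four-group V_4.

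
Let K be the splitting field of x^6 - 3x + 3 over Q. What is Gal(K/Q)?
The polynomial f is an irreducible sextic over Q, so G = Gal(f/Q) is one of the 16 transitive subgroups 6T1, ..., 6T16 of S_6. The discriminant of f is -9059283, which is not a perfect square, so G is not contained in A_6. The transitive groups of degree 6 not contained in A_6 are: C_6 (6T1, order 6), S_3 (6T2, order 6), D_6 (6T3, order 12), C_3 x S_3 (6T5, order 18), A_4 x C_2 (6T6, order 24), S_4 (6T8, order 24), S_3 x S_3 (6T9, order 36), S_4 x C_2 (6T11, order 48), (S_3 x S_3) : C_2 (6T13, order 72), PGL(2,5) (6T14, order 120), S_6 (6T16, order 720). By Dedekind's theorem, for a prime p not dividing disc(f) the degrees of the irreducible factors of f mod p form the cycle type of an element of G. Factoring f modulo the 28 such primes p <= 127 (skipping 3, 17, 43, which divide the discriminant), each new pattern first appears at: mod 2: f = (x^6 + x + 1), pattern 6; mod 7: f = (x + 1)(x^2 + 4x + 6)(x^3 + 2x^2 + x + 4), pattern 3+2+1; mod 11: f = (x^2 + 9x + 2)(x^4 + 2x^3 + 2x^2 + 7), pattern 4+2; mod 13: f = (x + 3)(x + 8)(x^2 + 3x + 6)(x^2 + 12x + 3), pattern 2+2+1+1; mod 61: f = (x + 40)(x + 51)(x + 57)(x + 59)(x^2 + 37x + 50), pattern 2+1+1+1+1; mod 97: f = (x + 48)(x + 85)(x + 87)(x^3 + 71x^2 + 60x + 63), pattern 3+1+1+1; mod 113: f = (x^2 + 49x + 72)(x^2 + 68x + 105)(x^2 + 109x + 10), pattern 2+2+2; mod 127: f = (x^3 + 39x^2 + 106x + 109)(x^3 + 88x^2 + 18x + 21), pattern 3+3. No other pattern occurs in this range, so the set of observed cycle types is {6, 3+2+1, 4+2, 2+2+1+1, 2+1+1+1+1, 3+1+1+1, 2+2+2, 3+3}. The candidates containing elements of all these cycle types are (S_3 x S_3) : C_2 (6T13) of order 72, S_6 (6T16) of order 720; the others are excluded. The observed types are precisely the cycle types that occur in (S_3 x S_3) : C_2 (6T13) (apart from the identity). Each of the other remaining candidates has further cycle types, and by the Chebotarev density theorem the matching factorization patterns would occur for a proportion of primes equal to their share of the group: S_6 (6T16) additionally contains elements of type 5+1, 4+1+1 (234 of its 720 elements, about 32% of primes). None of the 28 primes tested shows any such pattern (for each of these groups the chance of that is below 10^-4), which rules them out. Hence G = (S_3 x S_3) : C_2 (6T13), of order 72.

6T13: (S_3 x S_3) : C_2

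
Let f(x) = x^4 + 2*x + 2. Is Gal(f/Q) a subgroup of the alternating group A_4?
No

The polynomial is irreducible of degree 4 over Q. Its discriminant is 1616, which is not a perfect square. A Galois group lies in the alternating group exactly when the discriminant is a square in Q, so the Galois group (S_4) is not contained in A_4.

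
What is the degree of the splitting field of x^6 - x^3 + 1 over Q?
6

The degree of the splitting field over Q equals the order of the Galois group, so first determine the group. The polynomial f is an irreducible sextic over Q, so G = Gal(f/Q) is one of the 16 transitive subgroups 6T1, ..., 6T16 of S_6. The discriminant of f is -19683, which is not a perfect square, so G is not contained in A_6. The transitive groups of degree 6 not contained in A_6 are: C_6 (6T1, order 6), S_3 (6T2, order 6), D_6 (6T3, order 12), C_3 x S_3 (6T5, order 18), A_4 x C_2 (6T6, order 24), S_4 (6T8, order 24), S_3 x S_3 (6T9, order 36), S_4 x C_2 (6T11, order 48), (S_3 x S_3) : C_2 (6T13, order 72), PGL(2,5) (6T14, order 120), S_6 (6T16, order 720). By Dedekind's theorem, for a prime p not dividing disc(f) the degrees of the irreducible factors of f mod p form the cycle type of an element of G. Factoring f modulo the 37 such primes p <= 163 (skipping 3, which divides the discriminant), each new pattern first appears at: mod 2: f = (x^6 + x^3 + 1), pattern 6; mod 7: f = (x^3 + 2)(x^3 + 4), pattern 3+3; mod 17: f = (x^2 + 7x + 1)(x^2 + 13x + 1)(x^2 + 14x + 1), pattern 2+2+2; mod 19: f = (x + 4)(x + 5)(x + 6)(x + 9)(x + 16)(x + 17), pattern 1+1+1+1+1+1. No other pattern occurs in this range, so the set of observed cycle types is {6, 3+3, 2+2+2, 1+1+1+1+1+1}. The candidates containing elements of all these cycle types are C_6 (6T1) of order 6, D_6 (6T3) of order 12, C_3 x S_3 (6T5) of order 18, A_4 x C_2 (6T6) of order 24, S_3 x S_3 (6T9) of order 36, S_4 x C_2 (6T11) of order 48, (S_3 x S_3) : C_2 (6T13) of order 72, PGL(2,5) (6T14) of order 120, S_6 (6T16) of order 720; the others are excluded. The observed types are precisely the cycle types that occur in C_6 (6T1). Each of the other remaining candidates has further cycle types, and by the Chebotarev density theorem the matching factorization patterns would occur for a proportion of primes equal to their share of the group: D_6 (6T3) additionally contains elements of type 2+2+1+1 (3 of its 12 elements, about 25% of primes); C_3 x S_3 (6T5) additionally contains elements of type 3+1+1+1 (4 of its 18 elements, about 22% of primes); A_4 x C_2 (6T6) additionally contains elements of type 2+2+1+1, 2+1+1+1+1 (6 of its 24 elements, about 25% of primes); S_3 x S_3 (6T9) additionally contains elements of type 3+1+1+1, 2+2+1+1 (13 of its 36 elements, about 36% of primes); S_4 x C_2 (6T11) additionally contains elements of type 4+2, 4+1+1, 2+2+1+1, 2+1+1+1+1 (24 of its 48 elements, about 50% of primes); (S_3 x S_3) : C_2 (6T13) additionally contains elements of type 4+2, 3+2+1, 3+1+1+1, 2+2+1+1, 2+1+1+1+1 (49 of its 72 elements, about 68% of primes); PGL(2,5) (6T14) additionally contains elements of type 5+1, 4+1+1, 2+2+1+1 (69 of its 120 elements, about 58% of primes); S_6 (6T16) additionally contains elements of type 5+1, 4+2, 4+1+1, 3+2+1, 3+1+1+1, 2+2+1+1, 2+1+1+1+1 (544 of its 720 elements, about 76% of primes). None of the 37 primes tested shows any such pattern (for each of these groups the chance of that is below 10^-4), which rules them out. Hence G = C_6 (6T1), of order 6. The Galois group C_6 (6T1) has order 6, so the splitting field has degree 6 over Q.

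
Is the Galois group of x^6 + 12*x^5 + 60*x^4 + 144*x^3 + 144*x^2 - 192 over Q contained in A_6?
The polynomial is irreducible of degree 6 over Q. Its discriminant is 5410421842378752, which is not a perfect square. A Galois group lies in the alternating group exactly when the discriminant is a square in Q, so the Galois group (S_3 x S_3) is not contained in A_6.

No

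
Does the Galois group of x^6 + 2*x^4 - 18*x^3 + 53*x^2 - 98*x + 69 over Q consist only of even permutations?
The polynomial is irreducible of degree 6 over Q. Its discriminant is -15635001708544, which is not a perfect square. A Galois group lies in the alternating group exactly when the discriminant is a square in Q, so the Galois group (S_4 x C_2) is not contained in A_6.

No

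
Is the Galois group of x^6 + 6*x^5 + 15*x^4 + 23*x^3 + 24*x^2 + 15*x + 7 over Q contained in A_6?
The polynomial is irreducible of degree 6 over Q. Its discriminant is -177147, which is not a perfect square. A Galois group lies in the alternating group exactly when the discriminant is a square in Q, so the Galois group (C_3 x S_3) is not contained in A_6.

No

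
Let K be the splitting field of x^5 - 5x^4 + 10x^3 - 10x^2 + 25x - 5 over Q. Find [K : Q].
60

The degree of the splitting field over Q equals the order of the Galois group, so first determine the group. The polynomial f is an irreducible quintic over Q, so G = Gal(f/Q) is a transitive subgroup of S_5: one of C_5 (5T1, order 5), D_5 (5T2, order 10), F_20 (5T3, order 20), A_5 (5T4, order 60) or S_5 (5T5, order 120). The discriminant of f is 1024000000 = 32000^2, a perfect square, so G is contained in A_5. The transitive groups of degree 5 contained in A_5 are: C_5 (5T1, order 5), D_5 (5T2, order 10), A_5 (5T4, order 60). By Dedekind's theorem, for a prime p not dividing disc(f) the degrees of the irreducible factors of f mod p form the cycle type of an element of G. Factoring f modulo the 2 such primes p <= 7 (skipping 2, 5, which divide the discriminant), each new pattern first appears at: mod 3: f = (x^5 + x^4 + x^3 + 2x^2 + x + 1), pattern 5; mod 7: f = (x + 1)(x + 2)(x^3 + 6x^2 + 4x + 1), pattern 3+1+1. No other pattern occurs in this range, so the set of observed cycle types is {5, 3+1+1}. Among the candidates above, the only group containing elements of all these cycle types is A_5 (5T4) — each of C_5 (5T1), D_5 (5T2) lacks at least one of them. Hence G = A_5 (5T4), of order 60. The Galois group A_5 (5T4) has order 60, so the splitting field has degree 60 over Q.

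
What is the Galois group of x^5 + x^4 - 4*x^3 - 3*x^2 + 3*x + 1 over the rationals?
C_5

The polynomial f is an irreducible quintic over Q, so G = Gal(f/Q) is a transitive subgroup of S_5: one of C_5 (5T1, order 5), D_5 (5T2, order 10), F_20 (5T3, order 20), A_5 (5T4, order 60) or S_5 (5T5, order 120). The discriminant of f is 14641 = 121^2, a perfect square, so G is contained in A_5. The transitive groups of degree 5 contained in A_5 are: C_5 (5T1, order 5), D_5 (5T2, order 10), A_5 (5T4, order 60). By Dedekind's theorem, for a prime p not dividing disc(f) the degrees of the irreducible factors of f mod p form the cycle type of an element of G. Factoring f modulo the 14 such primes p <= 47 (skipping 11, which divides the discriminant), each new pattern first appears at: mod 2: f = (x^5 + x^4 + x^2 + x + 1), pattern 5; mod 23: f = (x + 9)(x + 12)(x + 13)(x + 17)(x + 19), pattern 1+1+1+1+1. No other pattern occurs in this range, so the set of observed cycle types is {5, 1+1+1+1+1}. The candidates containing elements of all these cycle types are C_5 (5T1) of order 5, D_5 (5T2) of order 10, A_5 (5T4) of order 60; the others are excluded. The observed types are precisely the cycle types that occur in C_5 (5T1). Each of the other remaining candidates has further cycle types, and by the Chebotarev density theorem the matching factorization patterns would occur for a proportion of primes equal to their share of the group: D_5 (5T2) additionally contains elements of type 2+2+1 (5 of its 10 elements, about 50% of primes); A_5 (5T4) additionally contains elements of type 3+1+1, 2+2+1 (35 of its 60 elements, about 58% of primes). None of the 14 primes tested shows any such pattern (for each of these groups the chance of that is below 10^-4), which rules them out. Hence G = C_5 (5T1), of order 5.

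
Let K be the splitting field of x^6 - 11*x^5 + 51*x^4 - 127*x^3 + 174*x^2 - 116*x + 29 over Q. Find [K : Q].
The degree of the splitting field over Q equals the order of the Galois group, so first determine the group. The polynomial f is an irreducible sextic over Q, so G = Gal(f/Q) is one of the 16 transitive subgroups 6T1, ..., 6T16 of S_6. The discriminant of f is 525625 = 725^2, a perfect square, so G is contained in A_6. The transitive groups of degree 6 contained in A_6 are: A_4 (6T4, order 12), S_4 (6T7, order 24), (C_3 x C_3) : C_4 (6T10, order 36), PSL(2,5) (6T12, order 60), A_6 (6T15, order 360). By Dedekind's theorem, for a prime p not dividing disc(f) the degrees of the irreducible factors of f mod p form the cycle type of an element of G. Factoring f modulo the 19 such primes p <= 73 (skipping 5, 29, which divide the discriminant), each new pattern first appears at: mod 2: f = (x^2 + x + 1)(x^4 + x + 1), pattern 4+2; mod 11: f = (x^3 + 2x^2 + 7x + 2)(x^3 + 9x^2 + 4x + 9), pattern 3+3; mod 19: f = (x + 9)(x + 10)(x^2 + 1)(x^2 + 8x + 17), pattern 2+2+1+1; mod 61: f = (x + 26)(x + 33)(x + 40)(x^3 + 12x^2 + 37x + 12), pattern 3+1+1+1. No other pattern occurs in this range, so the set of observed cycle types is {4+2, 3+3, 2+2+1+1, 3+1+1+1}. The candidates containing elements of all these cycle types are (C_3 x C_3) : C_4 (6T10) of order 36, A_6 (6T15) of order 360; the others are excluded. The observed types are precisely the cycle types that occur in (C_3 x C_3) : C_4 (6T10) (apart from the identity). Each of the other remaining candidates has further cycle types, and by the Chebotarev density theorem the matching factorization patterns would occur for a proportion of primes equal to their share of the group: A_6 (6T15) additionally contains elements of type 5+1 (144 of its 360 elements, about 40% of primes). None of the 19 primes tested shows any such pattern (for each of these groups the chance of that is below 10^-4), which rules them out. Hence G = (C_3 x C_3) : C_4 (6T10), of order 36. The Galois group (C_3 x C_3) : C_4 (6T10) has order 36, so the splitting field has degree 36 over Q.

36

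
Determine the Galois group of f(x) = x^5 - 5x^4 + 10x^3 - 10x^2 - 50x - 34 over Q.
The polynomial f is an irreducible quintic over Q, so G = Gal(f/Q) is a transitive subgroup of S_5: one of C_5 (5T1, order 5), D_5 (5T2, order 10), F_20 (5T3, order 20), A_5 (5T4, order 60) or S_5 (5T5, order 120). The discriminant of f is 58564000000 = 242000^2, a perfect square, so G is contained in A_5. The transitive groups of degree 5 contained in A_5 are: C_5 (5T1, order 5), D_5 (5T2, order 10), A_5 (5T4, order 60). By Dedekind's theorem, for a prime p not dividing disc(f) the degrees of the irreducible factors of f mod p form the cycle type of an element of G. Factoring f modulo the 3 such primes p <= 13 (skipping 2, 5, 11, which divide the discriminant), each new pattern first appears at: mod 3: f = (x^5 + x^4 + x^3 + 2x^2 + x + 2), pattern 5; mod 13: f = (x + 4)(x + 6)(x^3 + 11x^2 + 6x + 4), pattern 3+1+1. No other pattern occurs in this range, so the set of observed cycle types is {5, 3+1+1}. Among the candidates above, the only group containing elements of all these cycle types is A_5 (5T4) — each of C_5 (5T1), D_5 (5T2) lacks at least one of them. Hence G = A_5 (5T4), of order 60.

A_5 (also written A5)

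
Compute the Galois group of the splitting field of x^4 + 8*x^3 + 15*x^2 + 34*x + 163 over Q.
The polynomial is an irreducible quartic over Q and its discriminant is -46190128, which is not a perfect square, so the Galois group is not contained in A_4. The resolvent cubic y^3 - 15*y^2 - 380*y - 1808 is irreducible over Q. An irreducible resolvent with non-square discriminant gives S_4.

4T5: S_4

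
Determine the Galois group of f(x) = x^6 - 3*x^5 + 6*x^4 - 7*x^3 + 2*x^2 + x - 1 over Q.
6T8: S_4

The polynomial f is an irreducible sextic over Q, so G = Gal(f/Q) is one of the 16 transitive subgroups 6T1, ..., 6T16 of S_6. The discriminant of f is 810448, which is not a perfect square, so G is not contained in A_6. The transitive groups of degree 6 not contained in A_6 are: C_6 (6T1, order 6), S_3 (6T2, order 6), D_6 (6T3, order 12), C_3 x S_3 (6T5, order 18), A_4 x C_2 (6T6, order 24), S_4 (6T8, order 24), S_3 x S_3 (6T9, order 36), S_4 x C_2 (6T11, order 48), (S_3 x S_3) : C_2 (6T13, order 72), PGL(2,5) (6T14, order 120), S_6 (6T16, order 720). By Dedekind's theorem, for a prime p not dividing disc(f) the degrees of the irreducible factors of f mod p form the cycle type of an element of G. Factoring f modulo the 22 such primes p <= 89 (skipping 2, 37, which divide the discriminant), each new pattern first appears at: mod 3: f = (x^3 + x^2 + x + 2)(x^3 + 2x^2 + 1), pattern 3+3; mod 5: f = (x^2 + 3)(x^2 + 3x + 4)(x^2 + 4x + 2), pattern 2+2+2; mod 17: f = (x + 1)(x + 15)(x^4 + 15x^3 + 6x^2 + 12x + 9), pattern 4+1+1; mod 67: f = (x + 4)(x + 62)(x^2 + 66x + 40)(x^2 + 66x + 50), pattern 2+2+1+1. No other pattern occurs in this range, so the set of observed cycle types is {3+3, 2+2+2, 4+1+1, 2+2+1+1}. The candidates containing elements of all these cycle types are S_4 (6T8) of order 24, S_4 x C_2 (6T11) of order 48, PGL(2,5) (6T14) of order 120, S_6 (6T16) of order 720; the others are excluded. The observed types are precisely the cycle types that occur in S_4 (6T8) (apart from the identity). Each of the other remaining candidates has further cycle types, and by the Chebotarev density theorem the matching factorization patterns would occur for a proportion of primes equal to their share of the group: S_4 x C_2 (6T11) additionally contains elements of type 6, 4+2, 2+1+1+1+1 (17 of its 48 elements, about 35% of primes); PGL(2,5) (6T14) additionally contains elements of type 6, 5+1 (44 of its 120 elements, about 37% of primes); S_6 (6T16) additionally contains elements of type 6, 5+1, 4+2, 3+2+1, 3+1+1+1, 2+1+1+1+1 (529 of its 720 elements, about 73% of primes). None of the 22 primes tested shows any such pattern (for each of these groups the chance of that is below 10^-4), which rules them out. Hence G = S_4 (6T8), of order 24.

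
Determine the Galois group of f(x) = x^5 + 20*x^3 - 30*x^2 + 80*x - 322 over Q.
The polynomial f is an irreducible quintic over Q, so G = Gal(f/Q) is a transitive subgroup of S_5: one of C_5 (5T1, order 5), D_5 (5T2, order 10), F_20 (5T3, order 20), A_5 (5T4, order 60) or S_5 (5T5, order 120). The discriminant of f is 3150050000, which is not a perfect square, so G is not contained in A_5. The transitive groups of degree 5 not contained in A_5 are: F_20 (5T3, order 20), S_5 (5T5, order 120). By Dedekind's theorem, for a prime p not dividing disc(f) the degrees of the irreducible factors of f mod p form the cycle type of an element of G. Factoring f modulo the 18 such primes p <= 71 (skipping 2, 5, which divide the discriminant), each new pattern first appears at: mod 3: f = (x + 1)(x^4 + 2x^3 + 2), pattern 4+1; mod 11: f = (x^5 + 9x^3 + 3x^2 + 3x + 8), pattern 5; mod 19: f = (x + 3)(x^2 + 2x + 17)(x^2 + 14x + 3), pattern 2+2+1. No other pattern occurs in this range, so the set of observed cycle types is {4+1, 5, 2+2+1}. The candidates containing elements of all these cycle types are F_20 (5T3) of order 20, S_5 (5T5) of order 120; the others are excluded. The observed types are precisely the cycle types that occur in F_20 (5T3) (apart from the identity). Each of the other remaining candidates has further cycle types, and by the Chebotarev density theorem the matching factorization patterns would occur for a proportion of primes equal to their share of the group: S_5 (5T5) additionally contains elements of type 3+2, 3+1+1, 2+1+1+1 (50 of its 120 elements, about 42% of primes). None of the 18 primes tested shows any such pattern (for each of these groups the chance of that is below 10^-4), which rules them out. Hence G = F_20 (5T3), of order 20.

F_20, the Frobenius group of order 20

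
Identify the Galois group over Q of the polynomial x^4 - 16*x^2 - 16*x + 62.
D_4 (order 8)

The polynomial is an irreducible quartic over Q and its discriminant is -34080768, which is not a perfect square, so the Galois group is not contained in A_4. The resolvent cubic y^3 + 16*y^2 - 248*y - 4224 has exactly one rational root, so the Galois group is C_4 or D_4. The quartic remains irreducible over Q(sqrt(disc)), so the group is D_4.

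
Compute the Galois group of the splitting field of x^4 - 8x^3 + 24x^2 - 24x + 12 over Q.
The polynomial is an irreducible quartic over Q and its discriminant is 331776 = 576^2, a perfect square, so the Galois group is contained in A_4. The resolvent cubic y^3 - 24*y^2 + 144*y - 192 is irreducible over Q. An irreducible resolvent with square discriminant gives A_4.

A_4 (order 12)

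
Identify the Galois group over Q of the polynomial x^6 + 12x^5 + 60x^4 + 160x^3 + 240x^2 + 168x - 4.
A_6, the alternating group on 6 letters

The polynomial f is an irreducible sextic over Q, so G = Gal(f/Q) is one of the 16 transitive subgroups 6T1, ..., 6T16 of S_6. The discriminant of f is 746496000000 = 864000^2, a perfect square, so G is contained in A_6. The transitive groups of degree 6 contained in A_6 are: A_4 (6T4, order 12), S_4 (6T7, order 24), (C_3 x C_3) : C_4 (6T10, order 36), PSL(2,5) (6T12, order 60), A_6 (6T15, order 360). By Dedekind's theorem, for a prime p not dividing disc(f) the degrees of the irreducible factors of f mod p form the cycle type of an element of G. Factoring f modulo the 6 such primes p <= 23 (skipping 2, 3, 5, which divide the discriminant), each new pattern first appears at: mod 7: f = (x + 6)(x^5 + 6x^4 + 3x^3 + 2x^2 + 4x + 4), pattern 5+1; mod 23: f = (x + 4)(x + 13)(x + 18)(x^3 + x + 17), pattern 3+1+1+1. No other pattern occurs in this range, so the set of observed cycle types is {5+1, 3+1+1+1}. Among the candidates above, the only group containing elements of all these cycle types is A_6 (6T15) — each of A_4 (6T4), S_4 (6T7), (C_3 x C_3) : C_4 (6T10), PSL(2,5) (6T12) lacks at least one of them. Hence G = A_6 (6T15), of order 360.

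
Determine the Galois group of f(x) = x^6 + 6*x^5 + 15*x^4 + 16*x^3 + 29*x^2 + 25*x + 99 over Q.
S_6 (also written S6)

The polynomial f is an irreducible sextic over Q, so G = Gal(f/Q) is one of the 16 transitive subgroups 6T1, ..., 6T16 of S_6. The discriminant of f is -634885195288459, which is not a perfect square, so G is not contained in A_6. The transitive groups of degree 6 not contained in A_6 are: C_6 (6T1, order 6), S_3 (6T2, order 6), D_6 (6T3, order 12), C_3 x S_3 (6T5, order 18), A_4 x C_2 (6T6, order 24), S_4 (6T8, order 24), S_3 x S_3 (6T9, order 36), S_4 x C_2 (6T11, order 48), (S_3 x S_3) : C_2 (6T13, order 72), PGL(2,5) (6T14, order 120), S_6 (6T16, order 720). By Dedekind's theorem, for a prime p not dividing disc(f) the degrees of the irreducible factors of f mod p form the cycle type of an element of G. Factoring f modulo the 4 such primes p <= 7, each new pattern first appears at: mod 2: f = (x^6 + x^4 + x^2 + x + 1), pattern 6; mod 3: f = (x)(x^2 + 1)(x^3 + 2x + 1), pattern 3+2+1; mod 5: f = (x^3 + 2x^2 + x + 4)(x^3 + 4x^2 + x + 1), pattern 3+3; mod 7: f = (x + 5)(x^5 + x^4 + 3x^3 + x^2 + 3x + 3), pattern 5+1. No other pattern occurs in this range, so the set of observed cycle types is {6, 3+2+1, 3+3, 5+1}. Among the candidates above, the only group containing elements of all these cycle types is S_6 (6T16); every other candidate lacks at least one of them. Hence G = S_6 (6T16), of order 720.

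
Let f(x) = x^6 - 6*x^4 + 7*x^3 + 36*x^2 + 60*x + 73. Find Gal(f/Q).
C_6 (also written C6)

The polynomial f is an irreducible sextic over Q, so G = Gal(f/Q) is one of the 16 transitive subgroups 6T1, ..., 6T16 of S_6. The discriminant of f is -63822230816067, which is not a perfect square, so G is not contained in A_6. The transitive groups of degree 6 not contained in A_6 are: C_6 (6T1, order 6), S_3 (6T2, order 6), D_6 (6T3, order 12), C_3 x S_3 (6T5, order 18), A_4 x C_2 (6T6, order 24), S_4 (6T8, order 24), S_3 x S_3 (6T9, order 36), S_4 x C_2 (6T11, order 48), (S_3 x S_3) : C_2 (6T13, order 72), PGL(2,5) (6T14, order 120), S_6 (6T16, order 720). By Dedekind's theorem, for a prime p not dividing disc(f) the degrees of the irreducible factors of f mod p form the cycle type of an element of G. Factoring f modulo the 37 such primes p <= 173 (skipping 3, 19, 37, which divide the discriminant), each new pattern first appears at: mod 2: f = (x^6 + x^3 + 1), pattern 6; mod 7: f = (x^3 + 3x + 2)(x^3 + 5x + 5), pattern 3+3; mod 17: f = (x^2 + 11)(x^2 + 2x + 13)(x^2 + 15x + 8), pattern 2+2+2; mod 73: f = (x)(x + 15)(x + 28)(x + 45)(x + 64)(x + 67), pattern 1+1+1+1+1+1. No other pattern occurs in this range, so the set of observed cycle types is {6, 3+3, 2+2+2, 1+1+1+1+1+1}. The candidates containing elements of all these cycle types are C_6 (6T1) of order 6, D_6 (6T3) of order 12, C_3 x S_3 (6T5) of order 18, A_4 x C_2 (6T6) of order 24, S_3 x S_3 (6T9) of order 36, S_4 x C_2 (6T11) of order 48, (S_3 x S_3) : C_2 (6T13) of order 72, PGL(2,5) (6T14) of order 120, S_6 (6T16) of order 720; the others are excluded. The observed types are precisely the cycle types that occur in C_6 (6T1). Each of the other remaining candidates has further cycle types, and by the Chebotarev density theorem the matching factorization patterns would occur for a proportion of primes equal to their share of the group: D_6 (6T3) additionally contains elements of type 2+2+1+1 (3 of its 12 elements, about 25% of primes); C_3 x S_3 (6T5) additionally contains elements of type 3+1+1+1 (4 of its 18 elements, about 22% of primes); A_4 x C_2 (6T6) additionally contains elements of type 2+2+1+1, 2+1+1+1+1 (6 of its 24 elements, about 25% of primes); S_3 x S_3 (6T9) additionally contains elements of type 3+1+1+1, 2+2+1+1 (13 of its 36 elements, about 36% of primes); S_4 x C_2 (6T11) additionally contains elements of type 4+2, 4+1+1, 2+2+1+1, 2+1+1+1+1 (24 of its 48 elements, about 50% of primes); (S_3 x S_3) : C_2 (6T13) additionally contains elements of type 4+2, 3+2+1, 3+1+1+1, 2+2+1+1, 2+1+1+1+1 (49 of its 72 elements, about 68% of primes); PGL(2,5) (6T14) additionally contains elements of type 5+1, 4+1+1, 2+2+1+1 (69 of its 120 elements, about 58% of primes); S_6 (6T16) additionally contains elements of type 5+1, 4+2, 4+1+1, 3+2+1, 3+1+1+1, 2+2+1+1, 2+1+1+1+1 (544 of its 720 elements, about 76% of primes). None of the 37 primes tested shows any such pattern (for each of these groups the chance of that is below 10^-4), which rules them out. Hence G = C_6 (6T1), of order 6.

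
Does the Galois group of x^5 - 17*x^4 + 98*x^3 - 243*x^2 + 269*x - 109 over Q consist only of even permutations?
The polynomial is irreducible of degree 5 over Q. Its discriminant is 7745089 = 2783^2, a perfect square. A Galois group lies in the alternating group exactly when the discriminant is a square in Q, so the Galois group (C_5) is contained in A_5.

Yes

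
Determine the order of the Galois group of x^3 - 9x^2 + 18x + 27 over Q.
The degree of the splitting field over Q equals the order of the Galois group, so first determine the group. The polynomial is an irreducible cubic over Q and its discriminant is -16767, which is not a perfect square. For an irreducible cubic, a non-square discriminant gives Galois group S_3. The Galois group S_3 (3T2) has order 6, so the splitting field has degree 6 over Q.

6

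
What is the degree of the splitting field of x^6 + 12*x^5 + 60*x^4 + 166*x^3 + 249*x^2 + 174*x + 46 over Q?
12

The degree of the splitting field over Q equals the order of the Galois group, so first determine the group. The polynomial f is an irreducible sextic over Q, so G = Gal(f/Q) is one of the 16 transitive subgroups 6T1, ..., 6T16 of S_6. The discriminant of f is 304930925568, which is not a perfect square, so G is not contained in A_6. The transitive groups of degree 6 not contained in A_6 are: C_6 (6T1, order 6), S_3 (6T2, order 6), D_6 (6T3, order 12), C_3 x S_3 (6T5, order 18), A_4 x C_2 (6T6, order 24), S_4 (6T8, order 24), S_3 x S_3 (6T9, order 36), S_4 x C_2 (6T11, order 48), (S_3 x S_3) : C_2 (6T13, order 72), PGL(2,5) (6T14, order 120), S_6 (6T16, order 720). By Dedekind's theorem, for a prime p not dividing disc(f) the degrees of the irreducible factors of f mod p form the cycle type of an element of G. Factoring f modulo the 79 such primes p <= 421 (skipping 2, 3, 41, which divide the discriminant), each new pattern first appears at: mod 5: f = (x^2 + 2)(x^2 + 3x + 4)(x^2 + 4x + 2), pattern 2+2+2; mod 7: f = (x^6 + 5x^5 + 4x^4 + 5x^3 + 4x^2 + 6x + 4), pattern 6; mod 11: f = (x + 3)(x + 8)(x^2 + 3x + 10)(x^2 + 9x + 10), pattern 2+2+1+1; mod 13: f = (x^3 + 6x^2 + 4)(x^3 + 6x^2 + 11x + 5), pattern 3+3; mod 61: f = (x + 4)(x + 8)(x + 21)(x + 26)(x + 33)(x + 42), pattern 1+1+1+1+1+1. No other pattern occurs in this range, so the set of observed cycle types is {2+2+2, 6, 2+2+1+1, 3+3, 1+1+1+1+1+1}. The candidates containing elements of all these cycle types are D_6 (6T3) of order 12, A_4 x C_2 (6T6) of order 24, S_3 x S_3 (6T9) of order 36, S_4 x C_2 (6T11) of order 48, (S_3 x S_3) : C_2 (6T13) of order 72, PGL(2,5) (6T14) of order 120, S_6 (6T16) of order 720; the others are excluded. The observed types are precisely the cycle types that occur in D_6 (6T3). Each of the other remaining candidates has further cycle types, and by the Chebotarev density theorem the matching factorization patterns would occur for a proportion of primes equal to their share of the group: A_4 x C_2 (6T6) additionally contains elements of type 2+1+1+1+1 (3 of its 24 elements, about 12% of primes); S_3 x S_3 (6T9) additionally contains elements of type 3+1+1+1 (4 of its 36 elements, about 11% of primes); S_4 x C_2 (6T11) additionally contains elements of type 4+2, 4+1+1, 2+1+1+1+1 (15 of its 48 elements, about 31% of primes); (S_3 x S_3) : C_2 (6T13) additionally contains elements of type 4+2, 3+2+1, 3+1+1+1, 2+1+1+1+1 (40 of its 72 elements, about 56% of primes); PGL(2,5) (6T14) additionally contains elements of type 5+1, 4+1+1 (54 of its 120 elements, about 45% of primes); S_6 (6T16) additionally contains elements of type 5+1, 4+2, 4+1+1, 3+2+1, 3+1+1+1, 2+1+1+1+1 (499 of its 720 elements, about 69% of primes). None of the 79 primes tested shows any such pattern (for each of these groups the chance of that is below 10^-4), which rules them out. Hence G = D_6 (6T3), of order 12. The Galois group D_6 (6T3) has order 12, so the splitting field has degree 12 over Q.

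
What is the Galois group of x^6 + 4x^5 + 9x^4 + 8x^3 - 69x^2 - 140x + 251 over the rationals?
The polynomial f is an irreducible sextic over Q, so G = Gal(f/Q) is one of the 16 transitive subgroups 6T1, ..., 6T16 of S_6. The discriminant of f is 564385546240000 = 23756800^2, a perfect square, so G is contained in A_6. The transitive groups of degree 6 contained in A_6 are: A_4 (6T4, order 12), S_4 (6T7, order 24), (C_3 x C_3) : C_4 (6T10, order 36), PSL(2,5) (6T12, order 60), A_6 (6T15, order 360). By Dedekind's theorem, for a prime p not dividing disc(f) the degrees of the irreducible factors of f mod p form the cycle type of an element of G. Factoring f modulo the 19 such primes p <= 79 (skipping 2, 5, 29, which divide the discriminant), each new pattern first appears at: mod 3: f = (x^2 + 2x + 2)(x^4 + 2x^3 + x + 1), pattern 4+2; mod 11: f = (x^3 + 6x^2 + 8x + 10)(x^3 + 9x^2 + 2x + 2), pattern 3+3; mod 19: f = (x + 15)(x + 17)(x^2 + 13x + 13)(x^2 + 16x + 11), pattern 2+2+1+1; mod 61: f = (x + 6)(x + 39)(x + 53)(x^3 + 28x^2 + 14x + 10), pattern 3+1+1+1. No other pattern occurs in this range, so the set of observed cycle types is {4+2, 3+3, 2+2+1+1, 3+1+1+1}. The candidates containing elements of all these cycle types are (C_3 x C_3) : C_4 (6T10) of order 36, A_6 (6T15) of order 360; the others are excluded. The observed types are precisely the cycle types that occur in (C_3 x C_3) : C_4 (6T10) (apart from the identity). Each of the other remaining candidates has further cycle types, and by the Chebotarev density theorem the matching factorization patterns would occur for a proportion of primes equal to their share of the group: A_6 (6T15) additionally contains elements of type 5+1 (144 of its 360 elements, about 40% of primes). None of the 19 primes tested shows any such pattern (for each of these groups the chance of that is below 10^-4), which rules them out. Hence G = (C_3 x C_3) : C_4 (6T10), of order 36.

(C_3 x C_3) : C_4 (also written G36+)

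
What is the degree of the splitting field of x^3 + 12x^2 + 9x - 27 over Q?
The degree of the splitting field over Q equals the order of the Galois group, so first determine the group. The polynomial is an irreducible cubic over Q and its discriminant is 123201 = 351^2, a perfect square. For an irreducible cubic, a square discriminant forces the Galois group to be A_3, the cyclic group of order 3. The Galois group C_3 (3T1) has order 3, so the splitting field has degree 3 over Q.

3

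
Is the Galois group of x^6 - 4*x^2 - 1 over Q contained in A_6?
The polynomial is irreducible of degree 6 over Q. Its discriminant is 3356224 = 1832^2, a perfect square. A Galois group lies in the alternating group exactly when the discriminant is a square in Q, so the Galois group (S_4) is contained in A_6.

Yes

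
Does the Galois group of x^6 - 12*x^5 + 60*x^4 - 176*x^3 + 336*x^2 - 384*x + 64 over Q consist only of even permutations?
The polynomial is irreducible of degree 6 over Q. Its discriminant is 5410421842378752, which is not a perfect square. A Galois group lies in the alternating group exactly when the discriminant is a square in Q, so the Galois group (S_3 x S_3) is not contained in A_6.

No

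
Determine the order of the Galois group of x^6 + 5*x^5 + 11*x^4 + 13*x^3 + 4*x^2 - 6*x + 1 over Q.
36

The degree of the splitting field over Q equals the order of the Galois group, so first determine the group. The polynomial f is an irreducible sextic over Q, so G = Gal(f/Q) is one of the 16 transitive subgroups 6T1, ..., 6T16 of S_6. The discriminant of f is 525625 = 725^2, a perfect square, so G is contained in A_6. The transitive groups of degree 6 contained in A_6 are: A_4 (6T4, order 12), S_4 (6T7, order 24), (C_3 x C_3) : C_4 (6T10, order 36), PSL(2,5) (6T12, order 60), A_6 (6T15, order 360). By Dedekind's theorem, for a prime p not dividing disc(f) the degrees of the irreducible factors of f mod p form the cycle type of an element of G. Factoring f modulo the 19 such primes p <= 73 (skipping 5, 29, which divide the discriminant), each new pattern first appears at: mod 2: f = (x^2 + x + 1)(x^4 + x + 1), pattern 4+2; mod 11: f = (x^3 + 6x^2 + 3x + 10)(x^3 + 10x^2 + 3x + 10), pattern 3+3; mod 19: f = (x + 8)(x + 9)(x^2 + 9x + 7)(x^2 + 17x + 2), pattern 2+2+1+1; mod 61: f = (x + 20)(x + 27)(x + 34)(x^3 + 46x^2 + 3x + 60), pattern 3+1+1+1. No other pattern occurs in this range, so the set of observed cycle types is {4+2, 3+3, 2+2+1+1, 3+1+1+1}. The candidates containing elements of all these cycle types are (C_3 x C_3) : C_4 (6T10) of order 36, A_6 (6T15) of order 360; the others are excluded. The observed types are precisely the cycle types that occur in (C_3 x C_3) : C_4 (6T10) (apart from the identity). Each of the other remaining candidates has further cycle types, and by the Chebotarev density theorem the matching factorization patterns would occur for a proportion of primes equal to their share of the group: A_6 (6T15) additionally contains elements of type 5+1 (144 of its 360 elements, about 40% of primes). None of the 19 primes tested shows any such pattern (for each of these groups the chance of that is below 10^-4), which rules them out. Hence G = (C_3 x C_3) : C_4 (6T10), of order 36. The Galois group (C_3 x C_3) : C_4 (6T10) has order 36, so the splitting field has degree 36 over Q.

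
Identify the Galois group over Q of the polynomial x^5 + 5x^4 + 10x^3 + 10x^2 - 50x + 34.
A_5 (also written A5)

The polynomial f is an irreducible quintic over Q, so G = Gal(f/Q) is a transitive subgroup of S_5: one of C_5 (5T1, order 5), D_5 (5T2, order 10), F_20 (5T3, order 20), A_5 (5T4, order 60) or S_5 (5T5, order 120). The discriminant of f is 58564000000 = 242000^2, a perfect square, so G is contained in A_5. The transitive groups of degree 5 contained in A_5 are: C_5 (5T1, order 5), D_5 (5T2, order 10), A_5 (5T4, order 60). By Dedekind's theorem, for a prime p not dividing disc(f) the degrees of the irreducible factors of f mod p form the cycle type of an element of G. Factoring f modulo the 3 such primes p <= 13 (skipping 2, 5, 11, which divide the discriminant), each new pattern first appears at: mod 3: f = (x^5 + 2x^4 + x^3 + x^2 + x + 1), pattern 5; mod 13: f = (x + 7)(x + 9)(x^3 + 2x^2 + 6x + 9), pattern 3+1+1. No other pattern occurs in this range, so the set of observed cycle types is {5, 3+1+1}. Among the candidates above, the only group containing elements of all these cycle types is A_5 (5T4) — each of C_5 (5T1), D_5 (5T2) lacks at least one of them. Hence G = A_5 (5T4), of order 60.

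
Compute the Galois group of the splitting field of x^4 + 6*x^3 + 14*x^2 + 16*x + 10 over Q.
The polynomial is an irreducible quartic over Q and its discriminant is 3136 = 56^2, a perfect square, so the Galois group is contained in A_4. The resolvent cubic y^3 - 14*y^2 + 56*y - 56 is irreducible over Q. An irreducible resolvent with square discriminant gives A_4.

A_4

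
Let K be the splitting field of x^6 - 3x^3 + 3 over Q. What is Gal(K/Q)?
The polynomial f is an irreducible sextic over Q, so G = Gal(f/Q) is one of the 16 transitive subgroups 6T1, ..., 6T16 of S_6. The discriminant of f is -177147, which is not a perfect square, so G is not contained in A_6. The transitive groups of degree 6 not contained in A_6 are: C_6 (6T1, order 6), S_3 (6T2, order 6), D_6 (6T3, order 12), C_3 x S_3 (6T5, order 18), A_4 x C_2 (6T6, order 24), S_4 (6T8, order 24), S_3 x S_3 (6T9, order 36), S_4 x C_2 (6T11, order 48), (S_3 x S_3) : C_2 (6T13, order 72), PGL(2,5) (6T14, order 120), S_6 (6T16, order 720). By Dedekind's theorem, for a prime p not dividing disc(f) the degrees of the irreducible factors of f mod p form the cycle type of an element of G. Factoring f modulo the 33 such primes p <= 139 (skipping 3, which divides the discriminant), each new pattern first appears at: mod 2: f = (x^6 + x^3 + 1), pattern 6; mod 7: f = (x + 1)(x + 2)(x + 4)(x^3 + 3), pattern 3+1+1+1; mod 17: f = (x^2 + x + 7)(x^2 + 4x + 7)(x^2 + 12x + 7), pattern 2+2+2; mod 19: f = (x^3 + 6)(x^3 + 10), pattern 3+3; mod 73: f = (x + 13)(x + 21)(x + 22)(x + 29)(x + 30)(x + 31), pattern 1+1+1+1+1+1. No other pattern occurs in this range, so the set of observed cycle types is {6, 3+1+1+1, 2+2+2, 3+3, 1+1+1+1+1+1}. The candidates containing elements of all these cycle types are C_3 x S_3 (6T5) of order 18, S_3 x S_3 (6T9) of order 36, (S_3 x S_3) : C_2 (6T13) of order 72, S_6 (6T16) of order 720; the others are excluded. The observed types are precisely the cycle types that occur in C_3 x S_3 (6T5). Each of the other remaining candidates has further cycle types, and by the Chebotarev density theorem the matching factorization patterns would occur for a proportion of primes equal to their share of the group: S_3 x S_3 (6T9) additionally contains elements of type 2+2+1+1 (9 of its 36 elements, about 25% of primes); (S_3 x S_3) : C_2 (6T13) additionally contains elements of type 4+2, 3+2+1, 2+2+1+1, 2+1+1+1+1 (45 of its 72 elements, about 62% of primes); S_6 (6T16) additionally contains elements of type 5+1, 4+2, 4+1+1, 3+2+1, 2+2+1+1, 2+1+1+1+1 (504 of its 720 elements, about 70% of primes). None of the 33 primes tested shows any such pattern (for each of these groups the chance of that is below 10^-4), which rules them out. Hence G = C_3 x S_3 (6T5), of order 18.

C_3 x S_3, the group 6T5 of order 18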